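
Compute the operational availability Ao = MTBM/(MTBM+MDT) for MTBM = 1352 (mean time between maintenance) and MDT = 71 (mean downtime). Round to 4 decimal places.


MTBM = 1352
MDT = 71
MTBM + MDT = 1423
Ao = 1352 / 1423
Ao = 0.9501

0.9501


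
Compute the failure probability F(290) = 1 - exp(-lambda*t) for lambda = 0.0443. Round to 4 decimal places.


lambda = 0.0443, t = 290
lambda * t = 12.847
exp(-12.847) = 0.0
F(t) = 1 - 0.0
F(t) = 1.0

1.0


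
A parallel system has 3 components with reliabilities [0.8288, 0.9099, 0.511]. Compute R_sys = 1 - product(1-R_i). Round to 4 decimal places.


Components: [0.8288, 0.9099, 0.511]
(1 - 0.8288) = 0.1712, running product = 0.1712
(1 - 0.9099) = 0.0901, running product = 0.0154
(1 - 0.511) = 0.489, running product = 0.0075
Product of (1-R_i) = 0.0075
R_sys = 1 - 0.0075 = 0.9925

0.9925


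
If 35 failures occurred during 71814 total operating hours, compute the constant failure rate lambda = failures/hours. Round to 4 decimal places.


failures = 35
total_hours = 71814
lambda = 35 / 71814
lambda = 0.0005

0.0005


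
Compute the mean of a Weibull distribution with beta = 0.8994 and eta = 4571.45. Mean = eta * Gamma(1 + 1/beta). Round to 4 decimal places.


beta = 0.8994, eta = 4571.45
1/beta = 1.1119
1 + 1/beta = 2.1119
Gamma(2.1119) = 1.0526
Mean = 4571.45 * 1.0526
Mean = 4811.7607

4811.7607


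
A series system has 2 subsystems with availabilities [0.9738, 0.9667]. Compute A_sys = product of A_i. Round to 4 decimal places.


Subsystems: [0.9738, 0.9667]
After subsystem 1 (A=0.9738): product = 0.9738
After subsystem 2 (A=0.9667): product = 0.9414
A_sys = 0.9414

0.9414


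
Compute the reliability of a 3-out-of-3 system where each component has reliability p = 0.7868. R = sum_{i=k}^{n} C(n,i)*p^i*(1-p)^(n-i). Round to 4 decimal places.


k = 3, n = 3, p = 0.7868
i=3: C(3,3)=1 * 0.7868^3 * 0.2132^0 = 0.4871
R = sum of terms = 0.4871

0.4871


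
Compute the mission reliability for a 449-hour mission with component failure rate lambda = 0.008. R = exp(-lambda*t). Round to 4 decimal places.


lambda = 0.008
mission_time = 449
lambda * t = 0.008 * 449 = 3.592
R = exp(-3.592)
R = 0.0275

0.0275


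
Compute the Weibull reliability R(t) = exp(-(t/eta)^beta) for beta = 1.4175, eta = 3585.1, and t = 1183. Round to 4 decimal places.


beta = 1.4175, eta = 3585.1, t = 1183
t/eta = 1183 / 3585.1 = 0.33
(t/eta)^beta = 0.33^1.4175 = 0.2077
R(t) = exp(-0.2077)
R(t) = 0.8124

0.8124


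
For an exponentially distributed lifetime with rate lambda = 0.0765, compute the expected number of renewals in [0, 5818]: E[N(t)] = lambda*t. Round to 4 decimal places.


lambda = 0.0765
t = 5818
E[N(t)] = lambda * t
E[N(t)] = 0.0765 * 5818
E[N(t)] = 445.077

445.077


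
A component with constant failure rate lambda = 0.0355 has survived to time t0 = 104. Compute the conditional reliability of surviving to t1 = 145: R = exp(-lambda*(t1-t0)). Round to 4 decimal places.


lambda = 0.0355
t0 = 104, t1 = 145
t1 - t0 = 41
lambda * (t1-t0) = 0.0355 * 41 = 1.4555
R = exp(-1.4555)
R = 0.2333

0.2333


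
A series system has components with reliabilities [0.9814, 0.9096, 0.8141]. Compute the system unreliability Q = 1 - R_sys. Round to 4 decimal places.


Components: [0.9814, 0.9096, 0.8141]
After component 1: product = 0.9814
After component 2: product = 0.8927
After component 3: product = 0.7267
R_sys = 0.7267
Q = 1 - 0.7267 = 0.2733

0.2733


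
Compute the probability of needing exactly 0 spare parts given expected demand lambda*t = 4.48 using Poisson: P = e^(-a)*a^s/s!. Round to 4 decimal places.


a = 4.48, s = 0
e^(-a) = e^(-4.48) = 0.0113
a^s = 4.48^0 = 1.0
s! = 1
P = 0.0113 * 1.0 / 1
P = 0.0113

0.0113


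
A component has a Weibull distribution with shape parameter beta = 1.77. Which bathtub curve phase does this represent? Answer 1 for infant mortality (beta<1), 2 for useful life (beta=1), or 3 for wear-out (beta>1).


beta = 1.77
Compare beta to 1:
beta < 1 => infant mortality (phase 1)
beta = 1 => useful life (phase 2)
beta > 1 => wear-out (phase 3)
Since beta = 1.77, this is wear-out (increasing failure rate)
Phase = 3

3


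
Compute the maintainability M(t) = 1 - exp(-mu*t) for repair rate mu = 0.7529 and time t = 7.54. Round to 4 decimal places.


mu = 0.7529, t = 7.54
mu * t = 0.7529 * 7.54 = 5.6769
exp(-5.6769) = 0.0034
M(t) = 1 - 0.0034
M(t) = 0.9966

0.9966


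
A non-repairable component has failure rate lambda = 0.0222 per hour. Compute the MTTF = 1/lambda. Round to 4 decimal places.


lambda = 0.0222
MTTF = 1 / 0.0222
MTTF = 45.045

45.045


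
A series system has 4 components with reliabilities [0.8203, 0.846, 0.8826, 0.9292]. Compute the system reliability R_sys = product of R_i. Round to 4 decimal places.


Components: [0.8203, 0.846, 0.8826, 0.9292]
After component 1 (R=0.8203): product = 0.8203
After component 2 (R=0.846): product = 0.694
After component 3 (R=0.8826): product = 0.6125
After component 4 (R=0.9292): product = 0.5691
R_sys = 0.5691

0.5691


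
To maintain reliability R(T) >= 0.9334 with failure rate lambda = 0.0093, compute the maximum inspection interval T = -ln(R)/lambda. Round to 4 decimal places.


R_target = 0.9334
lambda = 0.0093
-ln(0.9334) = 0.0689
T = 0.0689 / 0.0093
T = 7.4109

7.4109


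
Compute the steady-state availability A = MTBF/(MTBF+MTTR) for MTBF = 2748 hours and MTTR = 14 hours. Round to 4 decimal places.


MTBF = 2748
MTTR = 14
MTBF + MTTR = 2762
A = 2748 / 2762
A = 0.9949

0.9949


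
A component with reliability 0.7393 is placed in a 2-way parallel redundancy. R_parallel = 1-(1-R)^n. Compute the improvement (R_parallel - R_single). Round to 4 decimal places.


R_single = 0.7393, n = 2
1 - R_single = 0.2607
(1 - R_single)^n = 0.2607^2 = 0.068
R_parallel = 1 - 0.068 = 0.932
Improvement = 0.932 - 0.7393
Improvement = 0.1927

0.1927


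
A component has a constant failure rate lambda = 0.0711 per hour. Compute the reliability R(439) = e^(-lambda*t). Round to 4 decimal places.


lambda = 0.0711
t = 439
lambda * t = 31.2129
R(t) = e^(-31.2129)
R(t) = 0.0

0.0


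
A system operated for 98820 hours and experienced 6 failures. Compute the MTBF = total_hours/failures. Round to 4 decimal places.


total_hours = 98820
failures = 6
MTBF = 98820 / 6
MTBF = 16470.0

16470.0


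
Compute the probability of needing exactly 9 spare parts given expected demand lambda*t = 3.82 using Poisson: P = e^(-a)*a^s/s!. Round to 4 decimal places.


a = 3.82, s = 9
e^(-a) = e^(-3.82) = 0.0219
a^s = 3.82^9 = 173208.925
s! = 362880
P = 0.0219 * 173208.925 / 362880
P = 0.0105

0.0105


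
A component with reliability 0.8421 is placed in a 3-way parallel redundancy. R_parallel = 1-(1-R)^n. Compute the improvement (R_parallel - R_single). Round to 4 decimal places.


R_single = 0.8421, n = 3
1 - R_single = 0.1579
(1 - R_single)^n = 0.1579^3 = 0.0039
R_parallel = 1 - 0.0039 = 0.9961
Improvement = 0.9961 - 0.8421
Improvement = 0.154

0.154


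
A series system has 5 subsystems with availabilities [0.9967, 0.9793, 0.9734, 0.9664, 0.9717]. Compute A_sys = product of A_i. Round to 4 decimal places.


Subsystems: [0.9967, 0.9793, 0.9734, 0.9664, 0.9717]
After subsystem 1 (A=0.9967): product = 0.9967
After subsystem 2 (A=0.9793): product = 0.9761
After subsystem 3 (A=0.9734): product = 0.9501
After subsystem 4 (A=0.9664): product = 0.9182
After subsystem 5 (A=0.9717): product = 0.8922
A_sys = 0.8922

0.8922


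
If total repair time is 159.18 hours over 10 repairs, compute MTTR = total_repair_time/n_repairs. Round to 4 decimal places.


total_repair_time = 159.18
n_repairs = 10
MTTR = 159.18 / 10
MTTR = 15.918

15.918


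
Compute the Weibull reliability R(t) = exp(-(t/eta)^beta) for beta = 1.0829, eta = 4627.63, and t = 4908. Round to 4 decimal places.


beta = 1.0829, eta = 4627.63, t = 4908
t/eta = 4908 / 4627.63 = 1.0606
(t/eta)^beta = 1.0606^1.0829 = 1.0658
R(t) = exp(-1.0658)
R(t) = 0.3445

0.3445


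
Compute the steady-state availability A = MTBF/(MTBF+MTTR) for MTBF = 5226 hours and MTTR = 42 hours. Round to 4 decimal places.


MTBF = 5226
MTTR = 42
MTBF + MTTR = 5268
A = 5226 / 5268
A = 0.992

0.992


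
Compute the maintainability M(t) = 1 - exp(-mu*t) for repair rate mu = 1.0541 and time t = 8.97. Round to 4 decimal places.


mu = 1.0541, t = 8.97
mu * t = 1.0541 * 8.97 = 9.4553
exp(-9.4553) = 0.0001
M(t) = 1 - 0.0001
M(t) = 0.9999

0.9999


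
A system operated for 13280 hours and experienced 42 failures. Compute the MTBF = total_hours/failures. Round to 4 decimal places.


total_hours = 13280
failures = 42
MTBF = 13280 / 42
MTBF = 316.1905

316.1905


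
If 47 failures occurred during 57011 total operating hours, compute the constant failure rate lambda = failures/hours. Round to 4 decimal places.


failures = 47
total_hours = 57011
lambda = 47 / 57011
lambda = 0.0008

0.0008


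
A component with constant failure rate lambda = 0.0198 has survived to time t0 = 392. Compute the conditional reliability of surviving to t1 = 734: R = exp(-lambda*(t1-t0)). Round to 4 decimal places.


lambda = 0.0198
t0 = 392, t1 = 734
t1 - t0 = 342
lambda * (t1-t0) = 0.0198 * 342 = 6.7716
R = exp(-6.7716)
R = 0.0011

0.0011


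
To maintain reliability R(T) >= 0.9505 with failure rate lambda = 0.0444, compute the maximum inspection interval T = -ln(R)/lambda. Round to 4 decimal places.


R_target = 0.9505
lambda = 0.0444
-ln(0.9505) = 0.0508
T = 0.0508 / 0.0444
T = 1.1434

1.1434


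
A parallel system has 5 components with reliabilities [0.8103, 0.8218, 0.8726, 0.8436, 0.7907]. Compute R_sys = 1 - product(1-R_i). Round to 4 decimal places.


Components: [0.8103, 0.8218, 0.8726, 0.8436, 0.7907]
(1 - 0.8103) = 0.1897, running product = 0.1897
(1 - 0.8218) = 0.1782, running product = 0.0338
(1 - 0.8726) = 0.1274, running product = 0.0043
(1 - 0.8436) = 0.1564, running product = 0.0007
(1 - 0.7907) = 0.2093, running product = 0.0001
Product of (1-R_i) = 0.0001
R_sys = 1 - 0.0001 = 0.9999

0.9999


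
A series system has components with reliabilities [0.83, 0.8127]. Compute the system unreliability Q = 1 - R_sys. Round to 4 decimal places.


Components: [0.83, 0.8127]
After component 1: product = 0.83
After component 2: product = 0.6745
R_sys = 0.6745
Q = 1 - 0.6745 = 0.3255

0.3255


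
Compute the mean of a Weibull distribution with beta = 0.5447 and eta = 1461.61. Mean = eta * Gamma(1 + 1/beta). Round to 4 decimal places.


beta = 0.5447, eta = 1461.61
1/beta = 1.8359
1 + 1/beta = 2.8359
Gamma(2.8359) = 1.7283
Mean = 1461.61 * 1.7283
Mean = 2526.0795

2526.0795


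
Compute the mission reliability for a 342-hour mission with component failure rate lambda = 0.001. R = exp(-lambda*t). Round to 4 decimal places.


lambda = 0.001
mission_time = 342
lambda * t = 0.001 * 342 = 0.342
R = exp(-0.342)
R = 0.7103

0.7103


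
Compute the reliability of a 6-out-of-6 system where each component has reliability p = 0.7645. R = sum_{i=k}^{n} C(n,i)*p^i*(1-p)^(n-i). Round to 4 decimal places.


k = 6, n = 6, p = 0.7645
i=6: C(6,6)=1 * 0.7645^6 * 0.2355^0 = 0.1996
R = sum of terms = 0.1996

0.1996


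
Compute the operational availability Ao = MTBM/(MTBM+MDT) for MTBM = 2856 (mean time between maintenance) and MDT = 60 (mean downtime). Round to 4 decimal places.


MTBM = 2856
MDT = 60
MTBM + MDT = 2916
Ao = 2856 / 2916
Ao = 0.9794

0.9794


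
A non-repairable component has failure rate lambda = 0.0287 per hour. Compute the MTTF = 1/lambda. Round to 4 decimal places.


lambda = 0.0287
MTTF = 1 / 0.0287
MTTF = 34.8432

34.8432


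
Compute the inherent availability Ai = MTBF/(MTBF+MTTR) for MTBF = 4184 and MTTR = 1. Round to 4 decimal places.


MTBF = 4184
MTTR = 1
MTBF + MTTR = 4185
Ai = 4184 / 4185
Ai = 0.9998

0.9998


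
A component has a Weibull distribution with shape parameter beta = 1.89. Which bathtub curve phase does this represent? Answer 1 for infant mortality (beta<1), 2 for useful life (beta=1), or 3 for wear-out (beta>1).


beta = 1.89
Compare beta to 1:
beta < 1 => infant mortality (phase 1)
beta = 1 => useful life (phase 2)
beta > 1 => wear-out (phase 3)
Since beta = 1.89, this is wear-out (increasing failure rate)
Phase = 3

3


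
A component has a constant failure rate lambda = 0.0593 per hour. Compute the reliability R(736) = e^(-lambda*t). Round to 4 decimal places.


lambda = 0.0593
t = 736
lambda * t = 43.6448
R(t) = e^(-43.6448)
R(t) = 0.0

0.0


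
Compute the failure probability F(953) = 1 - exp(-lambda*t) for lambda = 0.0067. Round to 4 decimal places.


lambda = 0.0067, t = 953
lambda * t = 6.3851
exp(-6.3851) = 0.0017
F(t) = 1 - 0.0017
F(t) = 0.9983

0.9983


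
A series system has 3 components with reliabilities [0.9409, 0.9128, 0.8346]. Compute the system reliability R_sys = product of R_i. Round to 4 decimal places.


Components: [0.9409, 0.9128, 0.8346]
After component 1 (R=0.9409): product = 0.9409
After component 2 (R=0.9128): product = 0.8589
After component 3 (R=0.8346): product = 0.7168
R_sys = 0.7168

0.7168


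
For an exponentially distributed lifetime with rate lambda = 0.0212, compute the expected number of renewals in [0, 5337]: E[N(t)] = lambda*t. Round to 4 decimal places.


lambda = 0.0212
t = 5337
E[N(t)] = lambda * t
E[N(t)] = 0.0212 * 5337
E[N(t)] = 113.1444

113.1444


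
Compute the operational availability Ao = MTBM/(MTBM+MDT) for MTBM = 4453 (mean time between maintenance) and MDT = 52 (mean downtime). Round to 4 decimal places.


MTBM = 4453
MDT = 52
MTBM + MDT = 4505
Ao = 4453 / 4505
Ao = 0.9885

0.9885


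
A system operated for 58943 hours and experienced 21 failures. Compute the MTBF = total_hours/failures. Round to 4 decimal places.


total_hours = 58943
failures = 21
MTBF = 58943 / 21
MTBF = 2806.8095

2806.8095


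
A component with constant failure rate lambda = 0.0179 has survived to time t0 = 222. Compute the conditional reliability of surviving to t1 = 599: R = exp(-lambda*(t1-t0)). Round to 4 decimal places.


lambda = 0.0179
t0 = 222, t1 = 599
t1 - t0 = 377
lambda * (t1-t0) = 0.0179 * 377 = 6.7483
R = exp(-6.7483)
R = 0.0012

0.0012


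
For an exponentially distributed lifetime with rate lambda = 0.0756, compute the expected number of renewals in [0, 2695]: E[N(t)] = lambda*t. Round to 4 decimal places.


lambda = 0.0756
t = 2695
E[N(t)] = lambda * t
E[N(t)] = 0.0756 * 2695
E[N(t)] = 203.742

203.742


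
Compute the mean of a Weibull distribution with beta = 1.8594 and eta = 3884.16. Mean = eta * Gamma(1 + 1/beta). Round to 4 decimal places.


beta = 1.8594, eta = 3884.16
1/beta = 0.5378
1 + 1/beta = 1.5378
Gamma(1.5378) = 0.888
Mean = 3884.16 * 0.888
Mean = 3449.2778

3449.2778


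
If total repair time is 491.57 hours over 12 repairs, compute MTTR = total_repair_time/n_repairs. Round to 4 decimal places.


total_repair_time = 491.57
n_repairs = 12
MTTR = 491.57 / 12
MTTR = 40.9642

40.9642


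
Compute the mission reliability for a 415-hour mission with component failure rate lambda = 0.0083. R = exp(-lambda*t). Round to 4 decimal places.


lambda = 0.0083
mission_time = 415
lambda * t = 0.0083 * 415 = 3.4445
R = exp(-3.4445)
R = 0.0319

0.0319


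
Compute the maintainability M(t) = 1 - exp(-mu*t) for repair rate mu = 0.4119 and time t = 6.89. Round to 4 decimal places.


mu = 0.4119, t = 6.89
mu * t = 0.4119 * 6.89 = 2.838
exp(-2.838) = 0.0585
M(t) = 1 - 0.0585
M(t) = 0.9415

0.9415


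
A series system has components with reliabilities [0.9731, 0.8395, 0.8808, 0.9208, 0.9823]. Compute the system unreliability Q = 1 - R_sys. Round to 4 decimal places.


Components: [0.9731, 0.8395, 0.8808, 0.9208, 0.9823]
After component 1: product = 0.9731
After component 2: product = 0.8169
After component 3: product = 0.7195
After component 4: product = 0.6626
After component 5: product = 0.6508
R_sys = 0.6508
Q = 1 - 0.6508 = 0.3492

0.3492


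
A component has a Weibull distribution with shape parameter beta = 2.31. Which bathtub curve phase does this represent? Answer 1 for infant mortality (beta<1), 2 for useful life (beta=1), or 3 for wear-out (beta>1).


beta = 2.31
Compare beta to 1:
beta < 1 => infant mortality (phase 1)
beta = 1 => useful life (phase 2)
beta > 1 => wear-out (phase 3)
Since beta = 2.31, this is wear-out (increasing failure rate)
Phase = 3

3


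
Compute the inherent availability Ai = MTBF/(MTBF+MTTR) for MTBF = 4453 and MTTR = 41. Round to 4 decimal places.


MTBF = 4453
MTTR = 41
MTBF + MTTR = 4494
Ai = 4453 / 4494
Ai = 0.9909

0.9909


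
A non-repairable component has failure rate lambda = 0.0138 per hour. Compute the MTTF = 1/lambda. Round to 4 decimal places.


lambda = 0.0138
MTTF = 1 / 0.0138
MTTF = 72.4638

72.4638


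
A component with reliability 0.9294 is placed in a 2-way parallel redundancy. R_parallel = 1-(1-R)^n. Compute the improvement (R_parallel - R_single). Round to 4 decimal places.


R_single = 0.9294, n = 2
1 - R_single = 0.0706
(1 - R_single)^n = 0.0706^2 = 0.005
R_parallel = 1 - 0.005 = 0.995
Improvement = 0.995 - 0.9294
Improvement = 0.0656

0.0656


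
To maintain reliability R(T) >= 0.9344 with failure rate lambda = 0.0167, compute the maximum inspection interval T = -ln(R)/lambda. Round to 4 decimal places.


R_target = 0.9344
lambda = 0.0167
-ln(0.9344) = 0.0679
T = 0.0679 / 0.0167
T = 4.0629

4.0629


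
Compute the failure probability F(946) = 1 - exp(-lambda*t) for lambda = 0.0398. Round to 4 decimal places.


lambda = 0.0398, t = 946
lambda * t = 37.6508
exp(-37.6508) = 0.0
F(t) = 1 - 0.0
F(t) = 1.0

1.0


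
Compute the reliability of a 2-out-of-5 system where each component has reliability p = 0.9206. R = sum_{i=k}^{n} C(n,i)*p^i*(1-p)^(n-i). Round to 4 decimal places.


k = 2, n = 5, p = 0.9206
i=2: C(5,2)=10 * 0.9206^2 * 0.0794^3 = 0.0042
i=3: C(5,3)=10 * 0.9206^3 * 0.0794^2 = 0.0492
i=4: C(5,4)=5 * 0.9206^4 * 0.0794^1 = 0.2852
i=5: C(5,5)=1 * 0.9206^5 * 0.0794^0 = 0.6612
R = sum of terms = 0.9998

0.9998


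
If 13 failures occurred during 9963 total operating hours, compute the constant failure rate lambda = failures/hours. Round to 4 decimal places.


failures = 13
total_hours = 9963
lambda = 13 / 9963
lambda = 0.0013

0.0013


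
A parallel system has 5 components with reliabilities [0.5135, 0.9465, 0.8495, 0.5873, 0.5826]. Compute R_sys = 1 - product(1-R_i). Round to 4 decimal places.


Components: [0.5135, 0.9465, 0.8495, 0.5873, 0.5826]
(1 - 0.5135) = 0.4865, running product = 0.4865
(1 - 0.9465) = 0.0535, running product = 0.026
(1 - 0.8495) = 0.1505, running product = 0.0039
(1 - 0.5873) = 0.4127, running product = 0.0016
(1 - 0.5826) = 0.4174, running product = 0.0007
Product of (1-R_i) = 0.0007
R_sys = 1 - 0.0007 = 0.9993

0.9993


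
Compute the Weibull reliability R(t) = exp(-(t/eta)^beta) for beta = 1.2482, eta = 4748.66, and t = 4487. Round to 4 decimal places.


beta = 1.2482, eta = 4748.66, t = 4487
t/eta = 4487 / 4748.66 = 0.9449
(t/eta)^beta = 0.9449^1.2482 = 0.9317
R(t) = exp(-0.9317)
R(t) = 0.3939

0.3939


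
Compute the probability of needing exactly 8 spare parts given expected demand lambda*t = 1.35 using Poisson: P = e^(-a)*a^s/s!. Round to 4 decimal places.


a = 1.35, s = 8
e^(-a) = e^(-1.35) = 0.2592
a^s = 1.35^8 = 11.0324
s! = 40320
P = 0.2592 * 11.0324 / 40320
P = 0.0001

0.0001


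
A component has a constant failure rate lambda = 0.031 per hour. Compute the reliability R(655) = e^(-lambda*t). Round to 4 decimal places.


lambda = 0.031
t = 655
lambda * t = 20.305
R(t) = e^(-20.305)
R(t) = 0.0

0.0


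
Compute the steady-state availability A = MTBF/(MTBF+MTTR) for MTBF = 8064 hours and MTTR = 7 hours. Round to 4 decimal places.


MTBF = 8064
MTTR = 7
MTBF + MTTR = 8071
A = 8064 / 8071
A = 0.9991

0.9991


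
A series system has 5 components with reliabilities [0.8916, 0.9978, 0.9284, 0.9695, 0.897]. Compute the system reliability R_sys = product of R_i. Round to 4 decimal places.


Components: [0.8916, 0.9978, 0.9284, 0.9695, 0.897]
After component 1 (R=0.8916): product = 0.8916
After component 2 (R=0.9978): product = 0.8896
After component 3 (R=0.9284): product = 0.8259
After component 4 (R=0.9695): product = 0.8007
After component 5 (R=0.897): product = 0.7183
R_sys = 0.7183

0.7183


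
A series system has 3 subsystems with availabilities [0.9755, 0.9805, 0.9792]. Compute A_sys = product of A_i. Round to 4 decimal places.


Subsystems: [0.9755, 0.9805, 0.9792]
After subsystem 1 (A=0.9755): product = 0.9755
After subsystem 2 (A=0.9805): product = 0.9565
After subsystem 3 (A=0.9792): product = 0.9366
A_sys = 0.9366

0.9366


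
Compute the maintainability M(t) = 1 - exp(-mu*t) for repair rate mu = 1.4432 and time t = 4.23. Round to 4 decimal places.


mu = 1.4432, t = 4.23
mu * t = 1.4432 * 4.23 = 6.1047
exp(-6.1047) = 0.0022
M(t) = 1 - 0.0022
M(t) = 0.9978

0.9978


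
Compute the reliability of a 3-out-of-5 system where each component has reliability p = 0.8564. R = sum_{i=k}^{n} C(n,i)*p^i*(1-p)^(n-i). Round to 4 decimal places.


k = 3, n = 5, p = 0.8564
i=3: C(5,3)=10 * 0.8564^3 * 0.1436^2 = 0.1295
i=4: C(5,4)=5 * 0.8564^4 * 0.1436^1 = 0.3862
i=5: C(5,5)=1 * 0.8564^5 * 0.1436^0 = 0.4607
R = sum of terms = 0.9764

0.9764


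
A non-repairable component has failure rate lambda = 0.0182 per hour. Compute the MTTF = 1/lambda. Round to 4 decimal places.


lambda = 0.0182
MTTF = 1 / 0.0182
MTTF = 54.9451

54.9451


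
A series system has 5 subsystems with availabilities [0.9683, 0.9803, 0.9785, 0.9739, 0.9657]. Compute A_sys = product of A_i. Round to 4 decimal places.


Subsystems: [0.9683, 0.9803, 0.9785, 0.9739, 0.9657]
After subsystem 1 (A=0.9683): product = 0.9683
After subsystem 2 (A=0.9803): product = 0.9492
After subsystem 3 (A=0.9785): product = 0.9288
After subsystem 4 (A=0.9739): product = 0.9046
After subsystem 5 (A=0.9657): product = 0.8735
A_sys = 0.8735

0.8735


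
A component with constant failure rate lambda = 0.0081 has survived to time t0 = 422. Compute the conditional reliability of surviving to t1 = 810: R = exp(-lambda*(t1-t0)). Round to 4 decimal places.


lambda = 0.0081
t0 = 422, t1 = 810
t1 - t0 = 388
lambda * (t1-t0) = 0.0081 * 388 = 3.1428
R = exp(-3.1428)
R = 0.0432

0.0432


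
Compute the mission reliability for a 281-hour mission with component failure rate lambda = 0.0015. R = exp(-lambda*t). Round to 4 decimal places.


lambda = 0.0015
mission_time = 281
lambda * t = 0.0015 * 281 = 0.4215
R = exp(-0.4215)
R = 0.6561

0.6561


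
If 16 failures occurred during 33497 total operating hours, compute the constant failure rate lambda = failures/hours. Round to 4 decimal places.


failures = 16
total_hours = 33497
lambda = 16 / 33497
lambda = 0.0005

0.0005


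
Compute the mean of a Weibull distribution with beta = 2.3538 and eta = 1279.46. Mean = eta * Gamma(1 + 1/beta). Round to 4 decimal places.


beta = 2.3538, eta = 1279.46
1/beta = 0.4248
1 + 1/beta = 1.4248
Gamma(1.4248) = 0.8862
Mean = 1279.46 * 0.8862
Mean = 1133.8445

1133.8445


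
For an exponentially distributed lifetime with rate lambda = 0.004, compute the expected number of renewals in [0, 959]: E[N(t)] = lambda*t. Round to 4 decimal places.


lambda = 0.004
t = 959
E[N(t)] = lambda * t
E[N(t)] = 0.004 * 959
E[N(t)] = 3.836

3.836


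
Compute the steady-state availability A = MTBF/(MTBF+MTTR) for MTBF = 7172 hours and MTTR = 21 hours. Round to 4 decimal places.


MTBF = 7172
MTTR = 21
MTBF + MTTR = 7193
A = 7172 / 7193
A = 0.9971

0.9971


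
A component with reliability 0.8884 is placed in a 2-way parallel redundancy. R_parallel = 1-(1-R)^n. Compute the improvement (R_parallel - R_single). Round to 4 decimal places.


R_single = 0.8884, n = 2
1 - R_single = 0.1116
(1 - R_single)^n = 0.1116^2 = 0.0125
R_parallel = 1 - 0.0125 = 0.9875
Improvement = 0.9875 - 0.8884
Improvement = 0.0991

0.0991


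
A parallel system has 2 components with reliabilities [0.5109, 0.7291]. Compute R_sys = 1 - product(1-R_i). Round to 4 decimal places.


Components: [0.5109, 0.7291]
(1 - 0.5109) = 0.4891, running product = 0.4891
(1 - 0.7291) = 0.2709, running product = 0.1325
Product of (1-R_i) = 0.1325
R_sys = 1 - 0.1325 = 0.8675

0.8675


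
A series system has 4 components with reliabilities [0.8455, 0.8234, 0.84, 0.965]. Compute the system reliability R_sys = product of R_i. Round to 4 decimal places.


Components: [0.8455, 0.8234, 0.84, 0.965]
After component 1 (R=0.8455): product = 0.8455
After component 2 (R=0.8234): product = 0.6962
After component 3 (R=0.84): product = 0.5848
After component 4 (R=0.965): product = 0.5643
R_sys = 0.5643

0.5643


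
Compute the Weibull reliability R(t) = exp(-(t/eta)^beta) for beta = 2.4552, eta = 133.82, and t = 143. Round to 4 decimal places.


beta = 2.4552, eta = 133.82, t = 143
t/eta = 143 / 133.82 = 1.0686
(t/eta)^beta = 1.0686^2.4552 = 1.1769
R(t) = exp(-1.1769)
R(t) = 0.3082

0.3082


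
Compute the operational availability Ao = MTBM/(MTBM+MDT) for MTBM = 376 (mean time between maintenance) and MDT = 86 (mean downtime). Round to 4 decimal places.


MTBM = 376
MDT = 86
MTBM + MDT = 462
Ao = 376 / 462
Ao = 0.8139

0.8139


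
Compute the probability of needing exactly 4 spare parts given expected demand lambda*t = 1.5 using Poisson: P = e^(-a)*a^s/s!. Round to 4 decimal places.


a = 1.5, s = 4
e^(-a) = e^(-1.5) = 0.2231
a^s = 1.5^4 = 5.0625
s! = 24
P = 0.2231 * 5.0625 / 24
P = 0.0471

0.0471


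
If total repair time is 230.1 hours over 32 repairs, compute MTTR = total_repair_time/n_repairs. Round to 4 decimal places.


total_repair_time = 230.1
n_repairs = 32
MTTR = 230.1 / 32
MTTR = 7.1906

7.1906


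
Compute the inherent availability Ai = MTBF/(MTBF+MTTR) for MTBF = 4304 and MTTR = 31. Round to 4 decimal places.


MTBF = 4304
MTTR = 31
MTBF + MTTR = 4335
Ai = 4304 / 4335
Ai = 0.9928

0.9928


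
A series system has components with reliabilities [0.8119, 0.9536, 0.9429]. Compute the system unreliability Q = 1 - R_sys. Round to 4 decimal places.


Components: [0.8119, 0.9536, 0.9429]
After component 1: product = 0.8119
After component 2: product = 0.7742
After component 3: product = 0.73
R_sys = 0.73
Q = 1 - 0.73 = 0.27

0.27


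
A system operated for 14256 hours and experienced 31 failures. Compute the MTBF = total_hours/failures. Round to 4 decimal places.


total_hours = 14256
failures = 31
MTBF = 14256 / 31
MTBF = 459.871

459.871


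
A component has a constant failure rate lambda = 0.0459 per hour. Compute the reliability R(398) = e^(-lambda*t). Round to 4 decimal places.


lambda = 0.0459
t = 398
lambda * t = 18.2682
R(t) = e^(-18.2682)
R(t) = 0.0

0.0


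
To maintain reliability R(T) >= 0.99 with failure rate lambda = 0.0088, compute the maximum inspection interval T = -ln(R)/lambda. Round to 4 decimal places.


R_target = 0.99
lambda = 0.0088
-ln(0.99) = 0.0101
T = 0.0101 / 0.0088
T = 1.1421

1.1421


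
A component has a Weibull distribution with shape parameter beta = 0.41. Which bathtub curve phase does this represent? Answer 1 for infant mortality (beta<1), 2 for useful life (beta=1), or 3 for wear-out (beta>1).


beta = 0.41
Compare beta to 1:
beta < 1 => infant mortality (phase 1)
beta = 1 => useful life (phase 2)
beta > 1 => wear-out (phase 3)
Since beta = 0.41, this is infant mortality (decreasing failure rate)
Phase = 1

1


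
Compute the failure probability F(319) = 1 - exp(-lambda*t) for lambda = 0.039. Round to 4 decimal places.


lambda = 0.039, t = 319
lambda * t = 12.441
exp(-12.441) = 0.0
F(t) = 1 - 0.0
F(t) = 1.0

1.0


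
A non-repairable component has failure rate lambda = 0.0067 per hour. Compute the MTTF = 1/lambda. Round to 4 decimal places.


lambda = 0.0067
MTTF = 1 / 0.0067
MTTF = 149.2537

149.2537


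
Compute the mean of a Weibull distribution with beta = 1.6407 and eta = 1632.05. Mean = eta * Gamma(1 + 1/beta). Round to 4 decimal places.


beta = 1.6407, eta = 1632.05
1/beta = 0.6095
1 + 1/beta = 1.6095
Gamma(1.6095) = 0.8946
Mean = 1632.05 * 0.8946
Mean = 1460.0646

1460.0646


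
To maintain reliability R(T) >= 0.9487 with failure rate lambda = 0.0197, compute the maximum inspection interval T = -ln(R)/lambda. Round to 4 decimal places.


R_target = 0.9487
lambda = 0.0197
-ln(0.9487) = 0.0527
T = 0.0527 / 0.0197
T = 2.6732

2.6732


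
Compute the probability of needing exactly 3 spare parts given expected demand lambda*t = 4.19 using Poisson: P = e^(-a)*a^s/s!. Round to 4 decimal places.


a = 4.19, s = 3
e^(-a) = e^(-4.19) = 0.0151
a^s = 4.19^3 = 73.5601
s! = 6
P = 0.0151 * 73.5601 / 6
P = 0.1857

0.1857


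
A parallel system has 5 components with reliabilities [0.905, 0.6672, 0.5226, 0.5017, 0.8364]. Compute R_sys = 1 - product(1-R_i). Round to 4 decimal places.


Components: [0.905, 0.6672, 0.5226, 0.5017, 0.8364]
(1 - 0.905) = 0.095, running product = 0.095
(1 - 0.6672) = 0.3328, running product = 0.0316
(1 - 0.5226) = 0.4774, running product = 0.0151
(1 - 0.5017) = 0.4983, running product = 0.0075
(1 - 0.8364) = 0.1636, running product = 0.0012
Product of (1-R_i) = 0.0012
R_sys = 1 - 0.0012 = 0.9988

0.9988


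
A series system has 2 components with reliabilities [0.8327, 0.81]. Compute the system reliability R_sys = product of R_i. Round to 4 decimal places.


Components: [0.8327, 0.81]
After component 1 (R=0.8327): product = 0.8327
After component 2 (R=0.81): product = 0.6745
R_sys = 0.6745

0.6745


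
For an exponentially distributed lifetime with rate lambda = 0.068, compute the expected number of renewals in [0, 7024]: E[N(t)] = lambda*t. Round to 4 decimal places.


lambda = 0.068
t = 7024
E[N(t)] = lambda * t
E[N(t)] = 0.068 * 7024
E[N(t)] = 477.632

477.632


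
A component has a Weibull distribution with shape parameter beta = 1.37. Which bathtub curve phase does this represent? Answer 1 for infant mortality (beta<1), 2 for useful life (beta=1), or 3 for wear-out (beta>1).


beta = 1.37
Compare beta to 1:
beta < 1 => infant mortality (phase 1)
beta = 1 => useful life (phase 2)
beta > 1 => wear-out (phase 3)
Since beta = 1.37, this is wear-out (increasing failure rate)
Phase = 3

3


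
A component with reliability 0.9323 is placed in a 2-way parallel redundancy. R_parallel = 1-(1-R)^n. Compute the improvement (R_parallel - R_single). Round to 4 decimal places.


R_single = 0.9323, n = 2
1 - R_single = 0.0677
(1 - R_single)^n = 0.0677^2 = 0.0046
R_parallel = 1 - 0.0046 = 0.9954
Improvement = 0.9954 - 0.9323
Improvement = 0.0631

0.0631


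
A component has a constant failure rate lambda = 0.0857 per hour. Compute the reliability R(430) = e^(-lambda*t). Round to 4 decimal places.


lambda = 0.0857
t = 430
lambda * t = 36.851
R(t) = e^(-36.851)
R(t) = 0.0

0.0


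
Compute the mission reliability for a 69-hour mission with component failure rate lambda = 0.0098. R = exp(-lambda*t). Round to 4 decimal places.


lambda = 0.0098
mission_time = 69
lambda * t = 0.0098 * 69 = 0.6762
R = exp(-0.6762)
R = 0.5085

0.5085


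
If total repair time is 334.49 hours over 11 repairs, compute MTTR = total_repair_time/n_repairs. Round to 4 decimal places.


total_repair_time = 334.49
n_repairs = 11
MTTR = 334.49 / 11
MTTR = 30.4082

30.4082


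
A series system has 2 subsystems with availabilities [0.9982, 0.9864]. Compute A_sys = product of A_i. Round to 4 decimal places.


Subsystems: [0.9982, 0.9864]
After subsystem 1 (A=0.9982): product = 0.9982
After subsystem 2 (A=0.9864): product = 0.9846
A_sys = 0.9846

0.9846


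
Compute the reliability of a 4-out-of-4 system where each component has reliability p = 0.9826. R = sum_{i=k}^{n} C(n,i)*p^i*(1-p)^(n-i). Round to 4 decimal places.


k = 4, n = 4, p = 0.9826
i=4: C(4,4)=1 * 0.9826^4 * 0.0174^0 = 0.9322
R = sum of terms = 0.9322

0.9322


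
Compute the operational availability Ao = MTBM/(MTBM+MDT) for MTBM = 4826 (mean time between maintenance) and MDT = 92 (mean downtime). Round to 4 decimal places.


MTBM = 4826
MDT = 92
MTBM + MDT = 4918
Ao = 4826 / 4918
Ao = 0.9813

0.9813


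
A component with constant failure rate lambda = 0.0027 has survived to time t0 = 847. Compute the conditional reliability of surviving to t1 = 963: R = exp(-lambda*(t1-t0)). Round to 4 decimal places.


lambda = 0.0027
t0 = 847, t1 = 963
t1 - t0 = 116
lambda * (t1-t0) = 0.0027 * 116 = 0.3132
R = exp(-0.3132)
R = 0.7311

0.7311


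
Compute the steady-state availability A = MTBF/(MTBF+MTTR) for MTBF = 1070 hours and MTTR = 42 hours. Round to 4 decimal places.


MTBF = 1070
MTTR = 42
MTBF + MTTR = 1112
A = 1070 / 1112
A = 0.9622

0.9622


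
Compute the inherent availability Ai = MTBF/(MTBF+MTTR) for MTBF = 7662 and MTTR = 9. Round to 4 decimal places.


MTBF = 7662
MTTR = 9
MTBF + MTTR = 7671
Ai = 7662 / 7671
Ai = 0.9988

0.9988


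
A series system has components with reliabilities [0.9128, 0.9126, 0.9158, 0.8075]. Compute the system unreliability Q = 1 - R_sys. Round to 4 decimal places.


Components: [0.9128, 0.9126, 0.9158, 0.8075]
After component 1: product = 0.9128
After component 2: product = 0.833
After component 3: product = 0.7629
After component 4: product = 0.616
R_sys = 0.616
Q = 1 - 0.616 = 0.384

0.384


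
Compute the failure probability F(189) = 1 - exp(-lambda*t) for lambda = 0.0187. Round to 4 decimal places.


lambda = 0.0187, t = 189
lambda * t = 3.5343
exp(-3.5343) = 0.0292
F(t) = 1 - 0.0292
F(t) = 0.9708

0.9708


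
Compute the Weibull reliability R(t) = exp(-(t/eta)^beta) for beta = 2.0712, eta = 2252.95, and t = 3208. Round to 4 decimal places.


beta = 2.0712, eta = 2252.95, t = 3208
t/eta = 3208 / 2252.95 = 1.4239
(t/eta)^beta = 1.4239^2.0712 = 2.0792
R(t) = exp(-2.0792)
R(t) = 0.125

0.125


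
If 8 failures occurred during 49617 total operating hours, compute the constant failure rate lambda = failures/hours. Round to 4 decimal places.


failures = 8
total_hours = 49617
lambda = 8 / 49617
lambda = 0.0002

0.0002


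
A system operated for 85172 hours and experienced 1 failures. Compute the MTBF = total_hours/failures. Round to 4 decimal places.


total_hours = 85172
failures = 1
MTBF = 85172 / 1
MTBF = 85172.0

85172.0


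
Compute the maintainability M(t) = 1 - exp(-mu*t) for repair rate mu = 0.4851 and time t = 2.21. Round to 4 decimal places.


mu = 0.4851, t = 2.21
mu * t = 0.4851 * 2.21 = 1.0721
exp(-1.0721) = 0.3423
M(t) = 1 - 0.3423
M(t) = 0.6577

0.6577


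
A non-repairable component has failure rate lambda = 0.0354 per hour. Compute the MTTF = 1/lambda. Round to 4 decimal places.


lambda = 0.0354
MTTF = 1 / 0.0354
MTTF = 28.2486

28.2486


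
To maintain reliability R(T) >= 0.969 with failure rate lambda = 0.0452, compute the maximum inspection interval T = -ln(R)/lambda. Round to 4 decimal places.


R_target = 0.969
lambda = 0.0452
-ln(0.969) = 0.0315
T = 0.0315 / 0.0452
T = 0.6967

0.6967


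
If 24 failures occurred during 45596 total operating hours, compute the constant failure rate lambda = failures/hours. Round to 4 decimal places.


failures = 24
total_hours = 45596
lambda = 24 / 45596
lambda = 0.0005

0.0005


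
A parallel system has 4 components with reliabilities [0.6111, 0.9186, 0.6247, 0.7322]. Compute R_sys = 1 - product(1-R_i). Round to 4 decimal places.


Components: [0.6111, 0.9186, 0.6247, 0.7322]
(1 - 0.6111) = 0.3889, running product = 0.3889
(1 - 0.9186) = 0.0814, running product = 0.0317
(1 - 0.6247) = 0.3753, running product = 0.0119
(1 - 0.7322) = 0.2678, running product = 0.0032
Product of (1-R_i) = 0.0032
R_sys = 1 - 0.0032 = 0.9968

0.9968


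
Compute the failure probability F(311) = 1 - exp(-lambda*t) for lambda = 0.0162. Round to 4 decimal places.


lambda = 0.0162, t = 311
lambda * t = 5.0382
exp(-5.0382) = 0.0065
F(t) = 1 - 0.0065
F(t) = 0.9935

0.9935


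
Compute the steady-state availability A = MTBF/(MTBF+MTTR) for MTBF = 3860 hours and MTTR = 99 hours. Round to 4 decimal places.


MTBF = 3860
MTTR = 99
MTBF + MTTR = 3959
A = 3860 / 3959
A = 0.975

0.975


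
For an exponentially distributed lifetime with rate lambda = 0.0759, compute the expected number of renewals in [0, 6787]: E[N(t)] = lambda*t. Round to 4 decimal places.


lambda = 0.0759
t = 6787
E[N(t)] = lambda * t
E[N(t)] = 0.0759 * 6787
E[N(t)] = 515.1333

515.1333


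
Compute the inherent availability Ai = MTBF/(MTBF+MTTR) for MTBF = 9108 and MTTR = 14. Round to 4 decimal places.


MTBF = 9108
MTTR = 14
MTBF + MTTR = 9122
Ai = 9108 / 9122
Ai = 0.9985

0.9985


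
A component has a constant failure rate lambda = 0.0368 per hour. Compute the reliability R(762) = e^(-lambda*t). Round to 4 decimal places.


lambda = 0.0368
t = 762
lambda * t = 28.0416
R(t) = e^(-28.0416)
R(t) = 0.0

0.0


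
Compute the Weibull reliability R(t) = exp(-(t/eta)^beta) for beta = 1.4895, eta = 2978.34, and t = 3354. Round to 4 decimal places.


beta = 1.4895, eta = 2978.34, t = 3354
t/eta = 3354 / 2978.34 = 1.1261
(t/eta)^beta = 1.1261^1.4895 = 1.1936
R(t) = exp(-1.1936)
R(t) = 0.3031

0.3031


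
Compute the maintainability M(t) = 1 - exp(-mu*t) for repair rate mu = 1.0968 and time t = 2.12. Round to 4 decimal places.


mu = 1.0968, t = 2.12
mu * t = 1.0968 * 2.12 = 2.3252
exp(-2.3252) = 0.0978
M(t) = 1 - 0.0978
M(t) = 0.9022

0.9022


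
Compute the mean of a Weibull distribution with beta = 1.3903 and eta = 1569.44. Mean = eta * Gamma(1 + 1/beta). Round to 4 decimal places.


beta = 1.3903, eta = 1569.44
1/beta = 0.7193
1 + 1/beta = 1.7193
Gamma(1.7193) = 0.9124
Mean = 1569.44 * 0.9124
Mean = 1432.006

1432.006


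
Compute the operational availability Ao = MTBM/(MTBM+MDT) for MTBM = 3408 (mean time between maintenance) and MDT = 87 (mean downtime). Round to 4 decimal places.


MTBM = 3408
MDT = 87
MTBM + MDT = 3495
Ao = 3408 / 3495
Ao = 0.9751

0.9751


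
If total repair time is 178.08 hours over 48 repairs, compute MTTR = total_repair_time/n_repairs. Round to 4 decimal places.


total_repair_time = 178.08
n_repairs = 48
MTTR = 178.08 / 48
MTTR = 3.71

3.71


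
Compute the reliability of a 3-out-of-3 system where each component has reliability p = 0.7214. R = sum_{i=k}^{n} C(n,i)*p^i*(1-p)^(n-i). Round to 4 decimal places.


k = 3, n = 3, p = 0.7214
i=3: C(3,3)=1 * 0.7214^3 * 0.2786^0 = 0.3754
R = sum of terms = 0.3754

0.3754


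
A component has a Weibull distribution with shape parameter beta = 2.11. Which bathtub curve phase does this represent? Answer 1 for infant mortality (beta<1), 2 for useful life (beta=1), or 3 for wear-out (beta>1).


beta = 2.11
Compare beta to 1:
beta < 1 => infant mortality (phase 1)
beta = 1 => useful life (phase 2)
beta > 1 => wear-out (phase 3)
Since beta = 2.11, this is wear-out (increasing failure rate)
Phase = 3

3


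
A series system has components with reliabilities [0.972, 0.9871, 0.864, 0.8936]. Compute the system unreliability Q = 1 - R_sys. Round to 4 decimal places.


Components: [0.972, 0.9871, 0.864, 0.8936]
After component 1: product = 0.972
After component 2: product = 0.9595
After component 3: product = 0.829
After component 4: product = 0.7408
R_sys = 0.7408
Q = 1 - 0.7408 = 0.2592

0.2592


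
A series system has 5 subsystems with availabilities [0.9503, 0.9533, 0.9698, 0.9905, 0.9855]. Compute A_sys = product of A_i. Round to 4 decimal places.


Subsystems: [0.9503, 0.9533, 0.9698, 0.9905, 0.9855]
After subsystem 1 (A=0.9503): product = 0.9503
After subsystem 2 (A=0.9533): product = 0.9059
After subsystem 3 (A=0.9698): product = 0.8786
After subsystem 4 (A=0.9905): product = 0.8702
After subsystem 5 (A=0.9855): product = 0.8576
A_sys = 0.8576

0.8576


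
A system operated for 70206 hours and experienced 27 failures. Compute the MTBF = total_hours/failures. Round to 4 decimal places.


total_hours = 70206
failures = 27
MTBF = 70206 / 27
MTBF = 2600.2222

2600.2222
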